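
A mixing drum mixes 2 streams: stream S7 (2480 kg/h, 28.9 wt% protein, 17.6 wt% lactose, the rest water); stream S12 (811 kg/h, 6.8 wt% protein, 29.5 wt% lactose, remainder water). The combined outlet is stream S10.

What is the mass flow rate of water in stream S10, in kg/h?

1843 kg/h

water out = water in = 2480×0.535 + 811×0.637 = 1843.4 kg/h.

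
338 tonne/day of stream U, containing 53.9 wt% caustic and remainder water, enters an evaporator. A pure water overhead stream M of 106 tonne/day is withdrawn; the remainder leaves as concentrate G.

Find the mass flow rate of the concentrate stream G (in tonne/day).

Concentrate = 338 − 106 = 232 tonne/day.

232 tonne/day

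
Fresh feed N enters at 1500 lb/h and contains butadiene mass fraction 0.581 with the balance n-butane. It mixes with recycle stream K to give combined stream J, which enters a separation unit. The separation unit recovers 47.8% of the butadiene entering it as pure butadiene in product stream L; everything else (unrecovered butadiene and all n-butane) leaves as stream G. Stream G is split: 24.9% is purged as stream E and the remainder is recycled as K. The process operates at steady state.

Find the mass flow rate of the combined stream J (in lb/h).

3958 lb/h

n-butane enters only via N and leaves only via the purge: 1500×0.419 = 0.249×(n-butane in G), and the separation unit passes all n-butane, so n-butane in J = n-butane in G = 2524.1 lb/h.
butadiene in J: m_A = 1500×0.581 + (1−0.249)·(1−0.478)·m_A, so m_A = 871.5/0.6080 = 1433.4 lb/h.
J = 1433.4 + 2524.1 = 3957.5 lb/h.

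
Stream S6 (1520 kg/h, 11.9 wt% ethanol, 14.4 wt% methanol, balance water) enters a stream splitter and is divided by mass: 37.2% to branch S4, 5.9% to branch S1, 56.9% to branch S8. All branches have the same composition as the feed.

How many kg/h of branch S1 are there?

89.68 kg/h

Branch S1 flow = 0.059×1520 = 89.68 kg/h.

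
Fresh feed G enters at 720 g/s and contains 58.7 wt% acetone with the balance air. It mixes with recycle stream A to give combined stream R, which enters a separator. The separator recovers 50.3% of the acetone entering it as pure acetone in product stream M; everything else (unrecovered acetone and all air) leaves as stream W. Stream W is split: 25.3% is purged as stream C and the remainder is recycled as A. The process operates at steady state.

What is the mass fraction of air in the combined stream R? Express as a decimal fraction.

air enters only via G and leaves only via the purge: 720×0.413 = 0.253×(air in W), and the separator passes all air, so air in R = air in W = 1175.3 g/s.
acetone in R: m_A = 720×0.587 + (1−0.253)·(1−0.503)·m_A, so m_A = 422.64/0.6287 = 672.2 g/s.
R = 672.2 + 1175.3 = 1847.5 g/s.
air fraction in R = 1175.3/1847.5 = 0.636.

0.636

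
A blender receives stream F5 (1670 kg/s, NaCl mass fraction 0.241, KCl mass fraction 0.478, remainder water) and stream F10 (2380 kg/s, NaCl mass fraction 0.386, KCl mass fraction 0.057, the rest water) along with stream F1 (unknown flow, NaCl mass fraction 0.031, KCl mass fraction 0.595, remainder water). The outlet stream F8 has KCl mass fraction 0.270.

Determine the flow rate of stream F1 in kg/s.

491 kg/s

Let F1 be the unknown flow. Total out = 4050 + F1.
KCl balance: 933.92 + 0.595·F1 = 0.270·(4050 + F1)
(0.595 − 0.270)·F1 = 0.270×4050 − 933.92 = 159.58
F1 = 159.58 / 0.325 = 491.02 kg/s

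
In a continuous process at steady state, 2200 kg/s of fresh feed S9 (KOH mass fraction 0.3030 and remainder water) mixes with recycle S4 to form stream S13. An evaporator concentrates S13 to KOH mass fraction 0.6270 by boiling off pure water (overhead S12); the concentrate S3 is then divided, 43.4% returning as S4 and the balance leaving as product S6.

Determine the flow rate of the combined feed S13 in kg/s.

Overall KOH balance (none leaves overhead): KOH in fresh feed = KOH in product, i.e. 2200×0.303 = (1−0.434)·S3·0.627.
S3 = 666.6/(0.627×0.566) = 1878.4 kg/s.
Recycle S4 = 0.434×1878.4 = 815.21 kg/s.
Combined feed S13 = 2200 + 815.21 = 3015.2 kg/s.

3015 kg/s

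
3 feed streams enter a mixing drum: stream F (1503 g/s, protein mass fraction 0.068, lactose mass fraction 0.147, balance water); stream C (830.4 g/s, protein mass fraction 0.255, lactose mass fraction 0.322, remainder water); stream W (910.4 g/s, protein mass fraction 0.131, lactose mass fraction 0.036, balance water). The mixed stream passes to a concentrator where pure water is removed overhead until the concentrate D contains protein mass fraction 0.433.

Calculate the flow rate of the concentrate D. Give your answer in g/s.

1001 g/s

protein entering = 1503×0.068 + 830.4×0.255 + 910.4×0.131 = 433.22 g/s.
All protein reports to D, so D = 433.22/0.433 = 1000.5 g/s.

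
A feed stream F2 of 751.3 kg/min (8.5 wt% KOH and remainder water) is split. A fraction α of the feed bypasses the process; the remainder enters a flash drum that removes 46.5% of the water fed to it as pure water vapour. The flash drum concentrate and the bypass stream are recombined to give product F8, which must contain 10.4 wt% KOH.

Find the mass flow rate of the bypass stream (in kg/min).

All 751.3×0.085 = 63.861 kg/min of KOH reaches F8, so F8 = 63.861/0.104 = 614.04 kg/min and vapour = 137.26 kg/min.
The evaporator receives (1−α)·751.3 of feed at 0.915 water and removes 0.465 of that water:
0.465×0.915×(1−α)×751.3 = 137.26
(1−α) = 137.26/319.66 = 0.4294;  α = 0.5706.
Bypass flow = 0.5706×751.3 = 428.7 kg/min.

428.7 kg/min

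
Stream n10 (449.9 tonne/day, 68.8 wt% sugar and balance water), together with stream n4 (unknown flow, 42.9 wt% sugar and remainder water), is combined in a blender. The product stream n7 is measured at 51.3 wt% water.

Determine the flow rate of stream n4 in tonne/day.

Let n4 be the unknown flow. Total out = 449.9 + n4.
water balance: 140.37 + 0.571·n4 = 0.513·(449.9 + n4)
(0.571 − 0.513)·n4 = 0.513×449.9 − 140.37 = 90.43
n4 = 90.43 / 0.058 = 1559.1 tonne/day

1559 tonne/day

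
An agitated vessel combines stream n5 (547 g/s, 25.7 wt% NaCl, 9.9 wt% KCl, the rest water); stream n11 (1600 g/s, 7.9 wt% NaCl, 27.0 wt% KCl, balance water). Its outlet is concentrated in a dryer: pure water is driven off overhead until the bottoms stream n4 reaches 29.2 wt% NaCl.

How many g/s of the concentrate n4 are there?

914.3 g/s

NaCl entering = 547×0.257 + 1600×0.079 = 266.98 g/s.
All NaCl reports to n4, so n4 = 266.98/0.292 = 914.31 g/s.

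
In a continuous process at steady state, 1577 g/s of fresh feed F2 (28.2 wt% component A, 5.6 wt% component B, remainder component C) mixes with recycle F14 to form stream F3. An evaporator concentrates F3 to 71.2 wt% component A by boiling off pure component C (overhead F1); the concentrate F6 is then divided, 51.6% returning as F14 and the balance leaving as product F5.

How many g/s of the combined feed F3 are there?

Overall component A balance (none leaves overhead): component A in fresh feed = component A in product, i.e. 1577×0.282 = (1−0.516)·F6·0.712.
F6 = 444.71/(0.712×0.484) = 1290.5 g/s.
Recycle F14 = 0.516×1290.5 = 665.89 g/s.
Combined feed F3 = 1577 + 665.89 = 2242.9 g/s.

2243 g/s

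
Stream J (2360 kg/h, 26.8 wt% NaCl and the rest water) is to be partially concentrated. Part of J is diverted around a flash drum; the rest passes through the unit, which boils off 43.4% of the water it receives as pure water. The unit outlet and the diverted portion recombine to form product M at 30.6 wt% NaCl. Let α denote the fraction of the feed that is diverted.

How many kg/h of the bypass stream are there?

All 2360×0.268 = 632.48 kg/h of NaCl reaches M, so M = 632.48/0.306 = 2066.9 kg/h and vapour = 293.07 kg/h.
The evaporator receives (1−α)·2360 of feed at 0.732 water and removes 0.434 of that water:
0.434×0.732×(1−α)×2360 = 293.07
(1−α) = 293.07/749.74 = 0.3909;  α = 0.6091.
Bypass flow = 0.6091×2360 = 1437.5 kg/h.

1437 kg/h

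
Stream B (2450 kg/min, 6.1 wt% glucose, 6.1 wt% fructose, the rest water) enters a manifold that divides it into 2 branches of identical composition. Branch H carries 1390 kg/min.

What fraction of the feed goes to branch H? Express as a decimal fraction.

Fraction to H = 1390/2450 = 0.5673.

0.567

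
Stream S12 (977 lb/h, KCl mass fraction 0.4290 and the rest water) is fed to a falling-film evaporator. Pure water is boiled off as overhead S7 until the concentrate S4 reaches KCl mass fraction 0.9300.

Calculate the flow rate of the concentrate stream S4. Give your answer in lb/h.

KCl is conserved: 977×0.429 = 419.13 lb/h all reports to the concentrate.
Concentrate = 419.13/(target fraction) = 450.68 lb/h.

450.7 lb/h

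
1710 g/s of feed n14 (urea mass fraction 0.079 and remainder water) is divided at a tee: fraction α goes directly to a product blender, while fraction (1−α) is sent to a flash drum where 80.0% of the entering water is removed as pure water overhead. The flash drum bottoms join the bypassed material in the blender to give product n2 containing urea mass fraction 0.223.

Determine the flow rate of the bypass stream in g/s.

211.3 g/s

All 1710×0.079 = 135.09 g/s of urea reaches n2, so n2 = 135.09/0.223 = 605.78 g/s and vapour = 1104.2 g/s.
The evaporator receives (1−α)·1710 of feed at 0.921 water and removes 0.800 of that water:
0.800×0.921×(1−α)×1710 = 1104.2
(1−α) = 1104.2/1259.9 = 0.8764;  α = 0.1236.
Bypass flow = 0.1236×1710 = 211.34 g/s.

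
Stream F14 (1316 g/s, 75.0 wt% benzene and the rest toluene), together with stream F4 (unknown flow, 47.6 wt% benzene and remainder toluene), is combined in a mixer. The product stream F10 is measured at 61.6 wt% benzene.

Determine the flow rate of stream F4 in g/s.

Let F4 be the unknown flow. Total out = 1316 + F4.
benzene balance: 987 + 0.476·F4 = 0.616·(1316 + F4)
(0.476 − 0.616)·F4 = 0.616×1316 − 987 = -176.34
F4 = -176.34 / -0.140 = 1259.6 g/s

1260 g/s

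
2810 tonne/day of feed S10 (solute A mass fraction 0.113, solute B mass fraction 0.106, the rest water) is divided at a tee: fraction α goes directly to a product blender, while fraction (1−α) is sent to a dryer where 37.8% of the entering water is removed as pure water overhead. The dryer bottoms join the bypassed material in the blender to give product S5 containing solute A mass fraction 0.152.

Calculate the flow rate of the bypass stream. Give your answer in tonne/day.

All 2810×0.113 = 317.53 tonne/day of solute A reaches S5, so S5 = 317.53/0.152 = 2089 tonne/day and vapour = 720.99 tonne/day.
The evaporator receives (1−α)·2810 of feed at 0.781 water and removes 0.378 of that water:
0.378×0.781×(1−α)×2810 = 720.99
(1−α) = 720.99/829.56 = 0.8691;  α = 0.1309.
Bypass flow = 0.1309×2810 = 367.78 tonne/day.

367.8 tonne/day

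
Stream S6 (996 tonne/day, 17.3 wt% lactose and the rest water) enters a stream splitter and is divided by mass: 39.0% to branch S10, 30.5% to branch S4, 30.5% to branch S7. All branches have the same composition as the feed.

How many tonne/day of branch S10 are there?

388.4 tonne/day

Branch S10 flow = 0.390×996 = 388.44 tonne/day.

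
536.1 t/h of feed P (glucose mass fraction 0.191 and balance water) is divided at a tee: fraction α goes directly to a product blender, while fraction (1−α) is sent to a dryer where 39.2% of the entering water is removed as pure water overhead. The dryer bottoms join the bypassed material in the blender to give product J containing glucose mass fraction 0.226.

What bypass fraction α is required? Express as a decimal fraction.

0.512

All 536.1×0.191 = 102.4 t/h of glucose reaches J, so J = 102.4/0.226 = 453.08 t/h and vapour = 83.024 t/h.
The evaporator receives (1−α)·536.1 of feed at 0.809 water and removes 0.392 of that water:
0.392×0.809×(1−α)×536.1 = 83.024
(1−α) = 83.024/170.01 = 0.4883;  α = 0.5117.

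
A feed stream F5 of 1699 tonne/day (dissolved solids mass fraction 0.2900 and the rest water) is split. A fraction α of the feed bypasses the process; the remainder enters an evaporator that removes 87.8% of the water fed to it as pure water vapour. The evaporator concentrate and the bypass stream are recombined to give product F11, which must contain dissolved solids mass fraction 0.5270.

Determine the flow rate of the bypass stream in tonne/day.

All 1699×0.290 = 492.71 tonne/day of dissolved solids reaches F11, so F11 = 492.71/0.527 = 934.93 tonne/day and vapour = 764.07 tonne/day.
The evaporator receives (1−α)·1699 of feed at 0.710 water and removes 0.878 of that water:
0.878×0.710×(1−α)×1699 = 764.07
(1−α) = 764.07/1059.1 = 0.7214;  α = 0.2786.
Bypass flow = 0.2786×1699 = 473.32 tonne/day.

473.3 tonne/day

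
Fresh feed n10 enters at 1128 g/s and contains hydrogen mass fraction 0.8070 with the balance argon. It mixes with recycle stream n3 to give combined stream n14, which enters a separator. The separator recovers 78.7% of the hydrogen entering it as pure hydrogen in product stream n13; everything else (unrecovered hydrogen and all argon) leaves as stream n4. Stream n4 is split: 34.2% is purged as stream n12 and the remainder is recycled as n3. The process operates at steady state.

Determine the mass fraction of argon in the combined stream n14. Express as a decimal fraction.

argon enters only via n10 and leaves only via the purge: 1128×0.193 = 0.342×(argon in n4), and the separator passes all argon, so argon in n14 = argon in n4 = 636.56 g/s.
hydrogen in n14: m_A = 1128×0.807 + (1−0.342)·(1−0.787)·m_A, so m_A = 910.3/0.8598 = 1058.7 g/s.
n14 = 1058.7 + 636.56 = 1695.2 g/s.
argon fraction in n14 = 636.56/1695.2 = 0.3755.

0.3755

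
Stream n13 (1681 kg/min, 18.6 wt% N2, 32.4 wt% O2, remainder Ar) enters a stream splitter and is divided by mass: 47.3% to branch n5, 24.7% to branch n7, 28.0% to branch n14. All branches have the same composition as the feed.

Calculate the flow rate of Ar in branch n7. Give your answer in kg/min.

Branch n7 total = 0.247×1681 = 415.21 kg/min.
Ar in n7 = 0.490×415.21 = 203.45 kg/min.

203.5 kg/min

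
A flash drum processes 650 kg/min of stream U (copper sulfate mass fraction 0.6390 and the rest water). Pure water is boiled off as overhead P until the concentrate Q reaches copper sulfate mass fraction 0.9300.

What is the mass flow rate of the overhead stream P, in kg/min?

copper sulfate is conserved: 650×0.639 = 415.35 kg/min all reports to the concentrate.
Concentrate = 415.35/(target fraction) = 446.61 kg/min.
Overhead = 650 − 446.61 = 203.39 kg/min.

203.4 kg/min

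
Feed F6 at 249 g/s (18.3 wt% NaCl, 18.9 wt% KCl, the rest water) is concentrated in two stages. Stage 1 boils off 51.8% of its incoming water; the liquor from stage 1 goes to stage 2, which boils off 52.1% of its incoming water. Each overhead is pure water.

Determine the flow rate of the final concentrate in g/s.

128.7 g/s

water in feed = 249×0.628 = 156.37 g/s.
After stage 1: water left = (1−0.518)×156.37 = 75.371; stream total = 168 g/s.
After stage 2: water left = (1−0.521)×75.371 = 36.103; final concentrate = 128.73 g/s.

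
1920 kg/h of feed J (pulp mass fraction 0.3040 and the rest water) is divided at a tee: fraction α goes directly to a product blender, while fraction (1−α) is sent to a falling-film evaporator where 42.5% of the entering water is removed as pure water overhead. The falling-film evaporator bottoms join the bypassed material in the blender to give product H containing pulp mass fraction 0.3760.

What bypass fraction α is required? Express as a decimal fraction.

0.353

All 1920×0.304 = 583.68 kg/h of pulp reaches H, so H = 583.68/0.376 = 1552.3 kg/h and vapour = 367.66 kg/h.
The evaporator receives (1−α)·1920 of feed at 0.696 water and removes 0.425 of that water:
0.425×0.696×(1−α)×1920 = 367.66
(1−α) = 367.66/567.94 = 0.6474;  α = 0.3526.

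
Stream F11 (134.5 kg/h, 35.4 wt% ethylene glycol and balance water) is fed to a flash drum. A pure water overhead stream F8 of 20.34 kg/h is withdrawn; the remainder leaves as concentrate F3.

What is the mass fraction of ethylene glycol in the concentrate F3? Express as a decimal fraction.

ethylene glycol is not removed: 134.5×0.354 = 47.613 kg/h of ethylene glycol enters F3.
Concentrate = 134.5 − 20.34 = 114.16 kg/h.
Mass fraction = 47.613/114.16 = 0.4171.

0.4171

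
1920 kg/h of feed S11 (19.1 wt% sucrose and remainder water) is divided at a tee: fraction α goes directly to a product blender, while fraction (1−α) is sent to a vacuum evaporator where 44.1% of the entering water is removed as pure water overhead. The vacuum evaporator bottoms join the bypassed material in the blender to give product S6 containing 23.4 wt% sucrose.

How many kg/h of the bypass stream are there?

All 1920×0.191 = 366.72 kg/h of sucrose reaches S6, so S6 = 366.72/0.234 = 1567.2 kg/h and vapour = 352.82 kg/h.
The evaporator receives (1−α)·1920 of feed at 0.809 water and removes 0.441 of that water:
0.441×0.809×(1−α)×1920 = 352.82
(1−α) = 352.82/685 = 0.5151;  α = 0.4849.
Bypass flow = 0.4849×1920 = 931.07 kg/h.

931.1 kg/h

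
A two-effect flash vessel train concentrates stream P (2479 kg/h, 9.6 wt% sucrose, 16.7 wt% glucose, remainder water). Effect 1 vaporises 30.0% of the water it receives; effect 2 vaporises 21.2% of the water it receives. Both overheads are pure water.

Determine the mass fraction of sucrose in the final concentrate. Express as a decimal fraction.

0.1434

water in feed = 2479×0.737 = 1827 kg/h.
After stage 1: water left = (1−0.300)×1827 = 1278.9; stream total = 1930.9 kg/h.
After stage 2: water left = (1−0.212)×1278.9 = 1007.8; final concentrate = 1659.8 kg/h.
sucrose fraction = 237.98/1659.8 = 0.1434.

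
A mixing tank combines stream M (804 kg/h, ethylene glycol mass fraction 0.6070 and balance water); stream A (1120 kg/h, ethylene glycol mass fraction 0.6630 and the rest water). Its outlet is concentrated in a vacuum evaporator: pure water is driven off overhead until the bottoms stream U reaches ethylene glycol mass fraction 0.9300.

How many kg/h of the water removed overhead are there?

600.8 kg/h

ethylene glycol entering = 804×0.607 + 1120×0.663 = 1230.6 kg/h.
All ethylene glycol reports to U, so U = 1230.6/0.930 = 1323.2 kg/h.
Total feed = 1924 kg/h; overhead = 1924 − 1323.2 = 600.79 kg/h.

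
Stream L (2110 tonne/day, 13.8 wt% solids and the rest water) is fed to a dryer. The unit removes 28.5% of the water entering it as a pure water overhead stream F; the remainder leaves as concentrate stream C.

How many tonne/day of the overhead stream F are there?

518.4 tonne/day

water entering = 2110×0.862 = 1818.8 tonne/day; overhead removed = 0.285×1818.8 = 518.36 tonne/day.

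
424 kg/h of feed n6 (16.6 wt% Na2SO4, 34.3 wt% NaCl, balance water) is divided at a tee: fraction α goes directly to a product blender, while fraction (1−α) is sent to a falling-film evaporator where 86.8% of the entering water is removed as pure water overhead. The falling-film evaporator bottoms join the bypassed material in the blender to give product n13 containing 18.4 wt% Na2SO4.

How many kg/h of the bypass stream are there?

All 424×0.166 = 70.384 kg/h of Na2SO4 reaches n13, so n13 = 70.384/0.184 = 382.52 kg/h and vapour = 41.478 kg/h.
The evaporator receives (1−α)·424 of feed at 0.491 water and removes 0.868 of that water:
0.868×0.491×(1−α)×424 = 41.478
(1−α) = 41.478/180.7 = 0.2295;  α = 0.7705.
Bypass flow = 0.7705×424 = 326.68 kg/h.

326.7 kg/h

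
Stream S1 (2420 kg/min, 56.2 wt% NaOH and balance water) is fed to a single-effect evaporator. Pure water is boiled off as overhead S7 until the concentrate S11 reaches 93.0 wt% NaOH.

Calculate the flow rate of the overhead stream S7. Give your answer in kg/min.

NaOH is conserved: 2420×0.562 = 1360 kg/min all reports to the concentrate.
Concentrate = 1360/(target fraction) = 1462.4 kg/min.
Overhead = 2420 − 1462.4 = 957.59 kg/min.

957.6 kg/min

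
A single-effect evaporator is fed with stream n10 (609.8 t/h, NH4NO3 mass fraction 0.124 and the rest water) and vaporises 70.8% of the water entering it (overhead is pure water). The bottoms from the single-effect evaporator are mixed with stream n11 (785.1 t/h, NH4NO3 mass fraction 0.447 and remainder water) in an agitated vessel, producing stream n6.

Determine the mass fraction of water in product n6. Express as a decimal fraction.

0.580

Vapour removed = 0.708×0.876×609.8 = 378.2 t/h; concentrate = 231.6 t/h.
water reaching the mixer = 155.98 (from concentrate) + 785.1×0.553 = 590.14 t/h.
Product flow = 231.6 + 785.1 = 1016.7 t/h; water fraction = 0.580.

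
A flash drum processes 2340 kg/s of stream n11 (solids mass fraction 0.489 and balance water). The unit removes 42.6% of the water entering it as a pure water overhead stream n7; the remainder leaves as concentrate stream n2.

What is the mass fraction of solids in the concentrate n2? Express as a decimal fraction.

0.625

solids is not removed: 2340×0.489 = 1144.3 kg/s of solids enters n2.
water entering = 2340×0.511 = 1195.7 kg/s; overhead removed = 0.426×1195.7 = 509.39 kg/s.
Concentrate = 2340 − 509.39 = 1830.6 kg/s.
Mass fraction = 1144.3/1830.6 = 0.625.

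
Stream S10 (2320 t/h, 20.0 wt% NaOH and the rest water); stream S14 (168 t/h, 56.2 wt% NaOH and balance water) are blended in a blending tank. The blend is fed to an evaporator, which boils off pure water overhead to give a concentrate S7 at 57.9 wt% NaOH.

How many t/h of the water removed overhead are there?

NaOH entering = 2320×0.200 + 168×0.562 = 558.42 t/h.
All NaOH reports to S7, so S7 = 558.42/0.579 = 964.45 t/h.
Total feed = 2488 t/h; overhead = 2488 − 964.45 = 1523.6 t/h.

1524 t/h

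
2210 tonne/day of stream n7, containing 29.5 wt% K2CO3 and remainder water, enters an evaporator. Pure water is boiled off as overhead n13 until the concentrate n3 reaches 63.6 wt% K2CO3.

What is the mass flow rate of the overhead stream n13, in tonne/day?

1185 tonne/day

K2CO3 is conserved: 2210×0.295 = 651.95 tonne/day all reports to the concentrate.
Concentrate = 651.95/(target fraction) = 1025.1 tonne/day.
Overhead = 2210 − 1025.1 = 1184.9 tonne/day.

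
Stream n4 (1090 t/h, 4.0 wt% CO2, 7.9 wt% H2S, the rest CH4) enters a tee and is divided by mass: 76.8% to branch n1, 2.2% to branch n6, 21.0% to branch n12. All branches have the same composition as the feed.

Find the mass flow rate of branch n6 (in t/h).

Branch n6 flow = 0.022×1090 = 23.98 t/h.

23.98 t/h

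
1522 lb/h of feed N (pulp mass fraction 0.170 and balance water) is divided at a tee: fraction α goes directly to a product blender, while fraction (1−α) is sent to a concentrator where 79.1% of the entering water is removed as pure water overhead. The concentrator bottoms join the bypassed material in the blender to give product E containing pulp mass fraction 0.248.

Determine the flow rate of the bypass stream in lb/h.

All 1522×0.170 = 258.74 lb/h of pulp reaches E, so E = 258.74/0.248 = 1043.3 lb/h and vapour = 478.69 lb/h.
The evaporator receives (1−α)·1522 of feed at 0.830 water and removes 0.791 of that water:
0.791×0.830×(1−α)×1522 = 478.69
(1−α) = 478.69/999.24 = 0.4791;  α = 0.5209.
Bypass flow = 0.5209×1522 = 792.87 lb/h.

792.9 lb/h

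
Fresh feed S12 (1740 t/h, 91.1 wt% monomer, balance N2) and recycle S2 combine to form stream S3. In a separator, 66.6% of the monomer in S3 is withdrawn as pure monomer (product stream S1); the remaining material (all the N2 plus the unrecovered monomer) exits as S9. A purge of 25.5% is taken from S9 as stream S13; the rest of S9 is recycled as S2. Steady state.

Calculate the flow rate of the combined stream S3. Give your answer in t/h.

2718 t/h

N2 enters only via S12 and leaves only via the purge: 1740×0.089 = 0.255×(N2 in S9), and the separator passes all N2, so N2 in S3 = N2 in S9 = 607.29 t/h.
monomer in S3: m_A = 1740×0.911 + (1−0.255)·(1−0.666)·m_A, so m_A = 1585.1/0.7512 = 2110.2 t/h.
S3 = 2110.2 + 607.29 = 2717.5 t/h.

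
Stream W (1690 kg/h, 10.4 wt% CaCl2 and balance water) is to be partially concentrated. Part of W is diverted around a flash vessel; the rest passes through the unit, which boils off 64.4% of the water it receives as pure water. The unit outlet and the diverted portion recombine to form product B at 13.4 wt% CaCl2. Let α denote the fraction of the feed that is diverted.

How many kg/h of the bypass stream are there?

1034 kg/h

All 1690×0.104 = 175.76 kg/h of CaCl2 reaches B, so B = 175.76/0.134 = 1311.6 kg/h and vapour = 378.36 kg/h.
The evaporator receives (1−α)·1690 of feed at 0.896 water and removes 0.644 of that water:
0.644×0.896×(1−α)×1690 = 378.36
(1−α) = 378.36/975.17 = 0.3880;  α = 0.6120.
Bypass flow = 0.6120×1690 = 1034.3 kg/h.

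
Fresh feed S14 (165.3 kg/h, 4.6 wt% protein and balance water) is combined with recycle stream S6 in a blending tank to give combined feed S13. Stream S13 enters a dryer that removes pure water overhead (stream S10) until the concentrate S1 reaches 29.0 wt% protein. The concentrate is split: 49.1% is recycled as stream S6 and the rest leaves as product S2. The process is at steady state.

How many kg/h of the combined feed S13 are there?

190.6 kg/h

Overall protein balance (none leaves overhead): protein in fresh feed = protein in product, i.e. 165.3×0.046 = (1−0.491)·S1·0.290.
S1 = 7.6038/(0.290×0.509) = 51.513 kg/h.
Recycle S6 = 0.491×51.513 = 25.293 kg/h.
Combined feed S13 = 165.3 + 25.293 = 190.59 kg/h.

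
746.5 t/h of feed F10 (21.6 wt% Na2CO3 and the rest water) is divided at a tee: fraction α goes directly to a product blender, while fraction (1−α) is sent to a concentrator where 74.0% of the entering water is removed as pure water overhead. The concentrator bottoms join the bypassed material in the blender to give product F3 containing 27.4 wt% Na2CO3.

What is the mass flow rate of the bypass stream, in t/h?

474.1 t/h

All 746.5×0.216 = 161.24 t/h of Na2CO3 reaches F3, so F3 = 161.24/0.274 = 588.48 t/h and vapour = 158.02 t/h.
The evaporator receives (1−α)·746.5 of feed at 0.784 water and removes 0.740 of that water:
0.740×0.784×(1−α)×746.5 = 158.02
(1−α) = 158.02/433.09 = 0.3649;  α = 0.6351.
Bypass flow = 0.6351×746.5 = 474.13 t/h.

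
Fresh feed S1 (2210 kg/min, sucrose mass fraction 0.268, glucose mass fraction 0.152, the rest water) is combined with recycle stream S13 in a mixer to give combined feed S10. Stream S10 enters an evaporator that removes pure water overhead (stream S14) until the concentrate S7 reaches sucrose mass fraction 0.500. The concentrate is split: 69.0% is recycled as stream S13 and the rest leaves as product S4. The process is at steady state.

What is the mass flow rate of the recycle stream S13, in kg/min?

2637 kg/min

Overall sucrose balance (none leaves overhead): sucrose in fresh feed = sucrose in product, i.e. 2210×0.268 = (1−0.690)·S7·0.500.
S7 = 592.28/(0.500×0.310) = 3821.2 kg/min.
Recycle S13 = 0.690×3821.2 = 2636.6 kg/min.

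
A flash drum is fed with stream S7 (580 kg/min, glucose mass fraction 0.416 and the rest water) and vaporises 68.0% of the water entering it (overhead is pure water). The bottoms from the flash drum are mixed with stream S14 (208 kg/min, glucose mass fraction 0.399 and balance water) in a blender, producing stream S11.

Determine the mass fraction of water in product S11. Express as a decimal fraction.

0.419

Vapour removed = 0.680×0.584×580 = 230.33 kg/min; concentrate = 349.67 kg/min.
water reaching the mixer = 108.39 (from concentrate) + 208×0.601 = 233.4 kg/min.
Product flow = 349.67 + 208 = 557.67 kg/min; water fraction = 0.419.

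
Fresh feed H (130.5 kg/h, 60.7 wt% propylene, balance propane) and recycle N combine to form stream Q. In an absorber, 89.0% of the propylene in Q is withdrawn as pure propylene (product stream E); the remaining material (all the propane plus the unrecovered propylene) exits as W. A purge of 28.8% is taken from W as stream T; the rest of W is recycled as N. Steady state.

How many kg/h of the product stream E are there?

propylene in Q: m_A = 130.5×0.607 + (1−0.288)·(1−0.890)·m_A, so m_A = 79.213/0.9217 = 85.945 kg/h.
Product E = 0.890×85.945 = 76.491 kg/h.

76.49 kg/h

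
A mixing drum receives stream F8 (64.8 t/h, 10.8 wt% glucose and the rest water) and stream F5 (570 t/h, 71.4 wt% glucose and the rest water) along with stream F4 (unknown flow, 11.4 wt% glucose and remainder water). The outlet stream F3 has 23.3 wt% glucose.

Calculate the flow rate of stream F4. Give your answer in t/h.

2236 t/h

Let F4 be the unknown flow. Total out = 634.8 + F4.
glucose balance: 413.98 + 0.114·F4 = 0.233·(634.8 + F4)
(0.114 − 0.233)·F4 = 0.233×634.8 − 413.98 = -266.07
F4 = -266.07 / -0.119 = 2235.9 t/h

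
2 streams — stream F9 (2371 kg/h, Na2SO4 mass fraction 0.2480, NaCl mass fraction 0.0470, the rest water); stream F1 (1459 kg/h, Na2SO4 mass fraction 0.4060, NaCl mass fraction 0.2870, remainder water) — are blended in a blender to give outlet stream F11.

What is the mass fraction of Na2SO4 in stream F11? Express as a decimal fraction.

Total flow out = 2371 + 1459 = 3830 kg/h.
Na2SO4 in = 2371×0.248 + 1459×0.406 = 1180.4 kg/h.
Na2SO4 mass fraction in F11 = 1180.4/3830 = 0.3082.

0.3082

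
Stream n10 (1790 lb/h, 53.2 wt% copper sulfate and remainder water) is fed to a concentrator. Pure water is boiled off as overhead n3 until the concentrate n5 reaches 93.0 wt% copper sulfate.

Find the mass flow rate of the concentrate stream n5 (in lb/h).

copper sulfate is conserved: 1790×0.532 = 952.28 lb/h all reports to the concentrate.
Concentrate = 952.28/(target fraction) = 1024 lb/h.

1024 lb/h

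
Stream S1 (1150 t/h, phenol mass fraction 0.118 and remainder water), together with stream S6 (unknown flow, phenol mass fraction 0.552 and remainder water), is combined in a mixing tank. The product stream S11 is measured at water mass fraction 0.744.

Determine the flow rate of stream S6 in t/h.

Let S6 be the unknown flow. Total out = 1150 + S6.
water balance: 1014.3 + 0.448·S6 = 0.744·(1150 + S6)
(0.448 − 0.744)·S6 = 0.744×1150 − 1014.3 = -158.7
S6 = -158.7 / -0.296 = 536.15 t/h

536.1 t/h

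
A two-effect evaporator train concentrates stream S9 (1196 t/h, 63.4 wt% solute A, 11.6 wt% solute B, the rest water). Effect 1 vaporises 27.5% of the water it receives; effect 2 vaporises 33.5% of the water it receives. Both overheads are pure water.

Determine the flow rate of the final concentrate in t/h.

1041 t/h

water in feed = 1196×0.250 = 299 t/h.
After stage 1: water left = (1−0.275)×299 = 216.77; stream total = 1113.8 t/h.
After stage 2: water left = (1−0.335)×216.77 = 144.16; final concentrate = 1041.2 t/h.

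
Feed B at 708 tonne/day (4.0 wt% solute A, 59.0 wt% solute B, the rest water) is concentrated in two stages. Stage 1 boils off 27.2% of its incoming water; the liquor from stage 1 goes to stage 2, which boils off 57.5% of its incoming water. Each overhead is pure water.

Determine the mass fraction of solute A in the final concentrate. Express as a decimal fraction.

water in feed = 708×0.370 = 261.96 tonne/day.
After stage 1: water left = (1−0.272)×261.96 = 190.71; stream total = 636.75 tonne/day.
After stage 2: water left = (1−0.575)×190.71 = 81.05; final concentrate = 527.09 tonne/day.
solute A fraction = 28.32/527.09 = 0.054.

0.054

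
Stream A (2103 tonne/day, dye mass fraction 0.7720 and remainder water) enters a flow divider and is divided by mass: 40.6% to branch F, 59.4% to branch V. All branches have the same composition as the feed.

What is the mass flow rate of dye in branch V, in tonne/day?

Branch V total = 0.594×2103 = 1249.2 tonne/day.
dye in V = 0.772×1249.2 = 964.37 tonne/day.

964.4 tonne/day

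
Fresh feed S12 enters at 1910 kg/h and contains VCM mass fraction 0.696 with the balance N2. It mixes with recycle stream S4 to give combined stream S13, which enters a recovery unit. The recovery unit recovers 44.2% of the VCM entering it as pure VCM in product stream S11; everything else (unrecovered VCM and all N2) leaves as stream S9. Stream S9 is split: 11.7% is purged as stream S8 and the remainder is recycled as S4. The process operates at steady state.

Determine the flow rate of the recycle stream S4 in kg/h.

5673 kg/h

N2 enters only via S12 and leaves only via the purge: 1910×0.304 = 0.117×(N2 in S9), and the recovery unit passes all N2, so N2 in S13 = N2 in S9 = 4962.7 kg/h.
VCM in S13: m_A = 1910×0.696 + (1−0.117)·(1−0.442)·m_A, so m_A = 1329.4/0.5073 = 2620.5 kg/h.
S9 = (1−0.442)×2620.5 + 4962.7 = 6425 kg/h.
Recycle S4 = (1−0.117)×6425 = 5673.3 kg/h.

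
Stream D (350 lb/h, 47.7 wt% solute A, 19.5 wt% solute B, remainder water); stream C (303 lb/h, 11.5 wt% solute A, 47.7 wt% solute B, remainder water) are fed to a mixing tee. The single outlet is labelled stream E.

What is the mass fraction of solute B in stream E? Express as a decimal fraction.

0.326

Total flow out = 350 + 303 = 653 lb/h.
solute B in = 350×0.195 + 303×0.477 = 212.78 lb/h.
solute B mass fraction in E = 212.78/653 = 0.326.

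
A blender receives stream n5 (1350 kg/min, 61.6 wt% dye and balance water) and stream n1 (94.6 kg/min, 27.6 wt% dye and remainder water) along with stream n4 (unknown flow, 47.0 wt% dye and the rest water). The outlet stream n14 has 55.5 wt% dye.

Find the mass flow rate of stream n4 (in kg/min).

Let n4 be the unknown flow. Total out = 1444.6 + n4.
dye balance: 857.71 + 0.470·n4 = 0.555·(1444.6 + n4)
(0.470 − 0.555)·n4 = 0.555×1444.6 − 857.71 = -55.957
n4 = -55.957 / -0.085 = 658.31 kg/min

658.3 kg/min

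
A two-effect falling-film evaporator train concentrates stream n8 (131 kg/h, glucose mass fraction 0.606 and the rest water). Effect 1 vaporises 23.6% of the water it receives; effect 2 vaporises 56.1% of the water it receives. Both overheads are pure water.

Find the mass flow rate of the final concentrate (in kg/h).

96.7 kg/h

water in feed = 131×0.394 = 51.614 kg/h.
After stage 1: water left = (1−0.236)×51.614 = 39.433; stream total = 118.82 kg/h.
After stage 2: water left = (1−0.561)×39.433 = 17.311; final concentrate = 96.697 kg/h.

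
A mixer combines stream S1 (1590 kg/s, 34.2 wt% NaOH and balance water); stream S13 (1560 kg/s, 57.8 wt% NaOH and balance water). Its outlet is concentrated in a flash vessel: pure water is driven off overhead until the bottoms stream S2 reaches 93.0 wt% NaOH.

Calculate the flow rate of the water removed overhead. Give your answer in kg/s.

1596 kg/s

NaOH entering = 1590×0.342 + 1560×0.578 = 1445.5 kg/s.
All NaOH reports to S2, so S2 = 1445.5/0.930 = 1554.3 kg/s.
Total feed = 3150 kg/s; overhead = 3150 − 1554.3 = 1595.7 kg/s.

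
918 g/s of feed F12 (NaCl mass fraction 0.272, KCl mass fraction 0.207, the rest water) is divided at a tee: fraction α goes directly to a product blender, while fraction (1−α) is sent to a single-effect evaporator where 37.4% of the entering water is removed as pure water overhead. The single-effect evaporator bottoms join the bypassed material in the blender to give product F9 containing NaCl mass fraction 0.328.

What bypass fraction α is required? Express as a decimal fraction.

0.124

All 918×0.272 = 249.7 g/s of NaCl reaches F9, so F9 = 249.7/0.328 = 761.27 g/s and vapour = 156.73 g/s.
The evaporator receives (1−α)·918 of feed at 0.521 water and removes 0.374 of that water:
0.374×0.521×(1−α)×918 = 156.73
(1−α) = 156.73/178.88 = 0.8762;  α = 0.1238.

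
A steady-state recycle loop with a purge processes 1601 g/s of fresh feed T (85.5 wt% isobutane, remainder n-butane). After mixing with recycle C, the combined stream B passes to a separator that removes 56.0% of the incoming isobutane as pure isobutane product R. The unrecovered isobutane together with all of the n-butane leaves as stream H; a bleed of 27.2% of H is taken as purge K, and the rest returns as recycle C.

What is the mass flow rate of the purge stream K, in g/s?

473.2 g/s

n-butane enters only via T and leaves only via the purge: 1601×0.145 = 0.272×(n-butane in H), and the separator passes all n-butane, so n-butane in B = n-butane in H = 853.47 g/s.
isobutane in B: m_A = 1601×0.855 + (1−0.272)·(1−0.560)·m_A, so m_A = 1368.9/0.6797 = 2014 g/s.
H = (1−0.560)×2014 + 853.47 = 1739.6 g/s.
Purge K = 0.272×1739.6 = 473.18 g/s.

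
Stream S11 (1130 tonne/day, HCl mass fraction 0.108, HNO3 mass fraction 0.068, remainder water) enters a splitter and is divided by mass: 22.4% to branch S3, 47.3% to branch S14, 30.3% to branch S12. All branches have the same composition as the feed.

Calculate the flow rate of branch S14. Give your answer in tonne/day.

Branch S14 flow = 0.473×1130 = 534.49 tonne/day.

534.5 tonne/day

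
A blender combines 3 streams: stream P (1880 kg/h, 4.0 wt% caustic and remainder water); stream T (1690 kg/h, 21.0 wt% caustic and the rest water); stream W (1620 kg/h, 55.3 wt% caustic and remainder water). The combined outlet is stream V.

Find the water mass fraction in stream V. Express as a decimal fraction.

Total flow out = 1880 + 1690 + 1620 = 5190 kg/h.
water in = 1880×0.960 + 1690×0.790 + 1620×0.447 = 3864 kg/h.
water mass fraction in V = 3864/5190 = 0.7445.

0.7445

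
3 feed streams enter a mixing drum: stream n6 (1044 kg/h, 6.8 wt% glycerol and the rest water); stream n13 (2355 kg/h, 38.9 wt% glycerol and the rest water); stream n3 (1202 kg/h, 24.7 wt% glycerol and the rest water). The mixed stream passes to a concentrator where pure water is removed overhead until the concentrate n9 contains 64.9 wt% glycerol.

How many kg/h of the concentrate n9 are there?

1978 kg/h

glycerol entering = 1044×0.068 + 2355×0.389 + 1202×0.247 = 1284 kg/h.
All glycerol reports to n9, so n9 = 1284/0.649 = 1978.4 kg/h.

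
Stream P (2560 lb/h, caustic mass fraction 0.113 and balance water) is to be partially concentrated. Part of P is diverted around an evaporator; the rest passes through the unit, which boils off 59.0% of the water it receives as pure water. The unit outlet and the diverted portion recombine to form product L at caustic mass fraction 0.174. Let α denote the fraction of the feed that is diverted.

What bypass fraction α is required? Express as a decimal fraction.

All 2560×0.113 = 289.28 lb/h of caustic reaches L, so L = 289.28/0.174 = 1662.5 lb/h and vapour = 897.47 lb/h.
The evaporator receives (1−α)·2560 of feed at 0.887 water and removes 0.590 of that water:
0.590×0.887×(1−α)×2560 = 897.47
(1−α) = 897.47/1339.7 = 0.6699;  α = 0.3301.

0.330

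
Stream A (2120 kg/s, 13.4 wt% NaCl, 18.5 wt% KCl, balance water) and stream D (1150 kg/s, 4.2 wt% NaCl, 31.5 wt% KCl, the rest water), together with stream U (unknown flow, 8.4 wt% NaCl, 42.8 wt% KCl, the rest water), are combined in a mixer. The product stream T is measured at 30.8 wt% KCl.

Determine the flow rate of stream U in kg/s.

2106 kg/s

Let U be the unknown flow. Total out = 3270 + U.
KCl balance: 754.45 + 0.428·U = 0.308·(3270 + U)
(0.428 − 0.308)·U = 0.308×3270 − 754.45 = 252.71
U = 252.71 / 0.120 = 2105.9 kg/s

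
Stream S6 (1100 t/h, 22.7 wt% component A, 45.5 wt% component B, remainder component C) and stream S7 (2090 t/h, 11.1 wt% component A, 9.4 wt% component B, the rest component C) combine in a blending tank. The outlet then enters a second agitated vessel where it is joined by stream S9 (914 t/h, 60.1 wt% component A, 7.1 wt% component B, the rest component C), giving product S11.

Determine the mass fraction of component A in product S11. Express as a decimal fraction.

0.2512

Overall, product flow = 4104 t/h.
component A in = 1100×0.227 + 2090×0.111 + 914×0.601 = 1031 t/h.
component A fraction in S11 = 0.2512.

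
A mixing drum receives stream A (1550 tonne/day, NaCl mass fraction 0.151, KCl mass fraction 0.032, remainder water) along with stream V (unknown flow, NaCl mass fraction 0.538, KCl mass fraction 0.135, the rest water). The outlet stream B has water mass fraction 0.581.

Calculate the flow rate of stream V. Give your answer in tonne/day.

1440 tonne/day

Let V be the unknown flow. Total out = 1550 + V.
water balance: 1266.3 + 0.327·V = 0.581·(1550 + V)
(0.327 − 0.581)·V = 0.581×1550 − 1266.3 = -365.8
V = -365.8 / -0.254 = 1440.2 tonne/day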